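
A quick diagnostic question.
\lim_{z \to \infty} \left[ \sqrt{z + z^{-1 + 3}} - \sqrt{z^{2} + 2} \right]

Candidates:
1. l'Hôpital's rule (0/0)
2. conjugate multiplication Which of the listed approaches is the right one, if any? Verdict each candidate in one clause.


Verdict: conjugate multiplication — two divergent pieces with a minus sign between them and a radical in the mix: rationalize \sqrt{z + z^{-1 + 3}} - \sqrt{z^{2} + 2} before any limit law applies.
- l'Hôpital's rule (0/0) — no quotient structure at all: the clash is ∞ minus ∞, which rationalizing converts into a tractable ratio.
- conjugate multiplication — yes — fits the structure here.


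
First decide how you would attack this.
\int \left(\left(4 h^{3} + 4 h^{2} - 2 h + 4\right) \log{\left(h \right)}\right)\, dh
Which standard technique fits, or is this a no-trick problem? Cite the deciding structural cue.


Diagnosis: integration by parts — the logarithm \log{\left(h \right)} has no power-rule antiderivative to read off directly, but its derivative is algebraic — so differentiate \log{\left(h \right)} and integrate the polynomial factor 4 h^{3} + 4 h^{2} - 2 h + 4.


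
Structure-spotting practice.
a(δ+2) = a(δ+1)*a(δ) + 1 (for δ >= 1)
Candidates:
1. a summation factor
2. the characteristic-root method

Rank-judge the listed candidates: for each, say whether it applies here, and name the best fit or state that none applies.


Best approach: no special technique — this one you iterate or analyze qualitatively: the nonlinearity defeats linear solution methods.
- a summation factor: no summation factor applies — the rule is not linear in the sequence values.
- the characteristic-root method: nonlinearity rules out exponential-mode superposition from the start.


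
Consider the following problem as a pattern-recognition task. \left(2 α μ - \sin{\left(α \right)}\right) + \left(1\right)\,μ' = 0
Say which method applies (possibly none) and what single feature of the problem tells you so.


Diagnosis: a linear integrating factor — arrange it as μ' + 2 α·μ = (the forcing term) and the integrating factor does the rest.


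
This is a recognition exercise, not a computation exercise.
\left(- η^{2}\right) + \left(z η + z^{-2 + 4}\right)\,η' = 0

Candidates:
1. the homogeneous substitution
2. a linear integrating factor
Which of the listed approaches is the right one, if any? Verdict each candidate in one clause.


Verdict: the homogeneous substitution — scaling z and η together leaves the slope fixed — it depends only on η/z, so substitute the ratio. This can also be massaged into Bernoulli form (the roles of the variables may need exchanging); the homogeneous substitution avoids that setup.
- the homogeneous substitution: yes, a natural case for it.
- a linear integrating factor — a nonlinear term in the unknown puts this outside the integrating-factor template.


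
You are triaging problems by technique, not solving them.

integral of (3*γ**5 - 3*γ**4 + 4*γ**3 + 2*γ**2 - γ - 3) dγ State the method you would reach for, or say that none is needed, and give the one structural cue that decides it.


Diagnosis: no special technique — nothing composite, nothing rational, nothing trigonometric — each constant-multiple power of γ integrates by the power rule alone.


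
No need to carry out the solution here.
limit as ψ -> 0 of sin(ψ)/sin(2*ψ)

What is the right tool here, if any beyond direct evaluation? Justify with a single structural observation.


Verdict: l'Hôpital's rule (0/0) — numerator and denominator both vanish at 0 — a genuine 0/0 form, which is exactly when l'Hôpital applies. The standard small-argument limits would also carry it; the rule is the systematic route.


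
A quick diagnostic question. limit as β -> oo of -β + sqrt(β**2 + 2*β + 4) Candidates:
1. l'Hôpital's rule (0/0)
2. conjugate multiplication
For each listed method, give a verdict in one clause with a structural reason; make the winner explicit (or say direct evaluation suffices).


Technique: conjugate multiplication — this difference gives up after one conjugate multiplication — the radical structure cancels against its conjugate.
- l'Hôpital's rule (0/0): substitution produces ∞ − ∞ rather than a vanishing quotient; the rule needs a 0/0 ratio to act on.
- conjugate multiplication — applicable, and directly so.


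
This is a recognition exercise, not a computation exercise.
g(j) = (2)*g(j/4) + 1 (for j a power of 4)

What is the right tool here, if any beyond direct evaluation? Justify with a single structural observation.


Diagnosis: the master substitution — divide-the-index recursion (j/4 inside the call) straightens out once the index is rewritten as 4^m.


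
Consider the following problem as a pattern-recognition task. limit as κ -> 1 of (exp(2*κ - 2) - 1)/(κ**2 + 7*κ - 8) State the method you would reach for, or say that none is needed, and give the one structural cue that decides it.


Technique: l'Hôpital's rule (0/0) — numerator and denominator both vanish at 1 — a genuine 0/0 form, which is exactly when l'Hôpital applies. One could equally expand both pieces locally and compare leading terms; the rule does that in one stroke.


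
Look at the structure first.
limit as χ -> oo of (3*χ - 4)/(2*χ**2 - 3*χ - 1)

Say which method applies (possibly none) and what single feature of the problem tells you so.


Best approach: dominant-term comparison — at large χ only the top-degree terms survive; compare the leading terms and the limit falls out. As a single quotient, the ∞/∞ shape would yield to repeated differentiation as well — the growth comparison gets there in one look.


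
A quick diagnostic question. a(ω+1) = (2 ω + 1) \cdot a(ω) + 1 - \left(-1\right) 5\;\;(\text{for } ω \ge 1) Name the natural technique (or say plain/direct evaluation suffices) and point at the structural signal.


Diagnosis: a summation factor — an index-dependent multiplier 2 ω + 1 rules out characteristic roots; a summation factor converts it to a pure difference.


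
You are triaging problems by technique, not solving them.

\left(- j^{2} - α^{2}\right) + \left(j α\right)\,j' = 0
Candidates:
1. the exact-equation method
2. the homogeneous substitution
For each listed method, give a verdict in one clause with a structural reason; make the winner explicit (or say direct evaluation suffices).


Diagnosis: the homogeneous substitution — the slope's numerator and denominator share total degree; set v = j/α and the equation drops to separable form. This doubles as a Bernoulli equation in the unknown as written; the homogeneous route needs no setup at all.
- the exact-equation method: the mixed-partials test fails on this split — it is not an exact differential as presented.
- the homogeneous substitution: applies; the problem has the shape this method handles.


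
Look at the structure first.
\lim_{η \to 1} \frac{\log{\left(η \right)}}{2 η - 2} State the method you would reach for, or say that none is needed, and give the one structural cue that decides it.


Verdict: l'Hôpital's rule (0/0) — numerator and denominator both vanish at 1 — a genuine 0/0 form, which is exactly when l'Hôpital applies. Expanding numerator and denominator to first order gives the same value — the rule automates exactly that.


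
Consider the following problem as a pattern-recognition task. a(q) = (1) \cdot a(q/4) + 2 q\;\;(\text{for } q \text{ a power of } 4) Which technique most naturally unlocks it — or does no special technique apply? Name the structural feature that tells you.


Verdict: the master substitution — treat m = log base 4 of q as the new clock: one recursion step advances m by one while q scales by 4.


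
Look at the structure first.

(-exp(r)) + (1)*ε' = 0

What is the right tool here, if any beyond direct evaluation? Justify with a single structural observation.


Best approach: no special technique — solved for the derivative, ε never appears on the right — this is a direct integration in r, not a differential-equations problem at heart.


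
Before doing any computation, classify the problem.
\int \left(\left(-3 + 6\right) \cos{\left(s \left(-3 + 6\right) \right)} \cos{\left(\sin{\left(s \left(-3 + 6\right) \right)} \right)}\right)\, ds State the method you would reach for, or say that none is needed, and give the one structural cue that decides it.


Best approach: u-substitution — structure check: outer function, inner expression \sin{\left(s \left(-3 + 6\right) \right)}, inner derivative as a factor — the classic u = \sin{\left(s \left(-3 + 6\right) \right)} pattern.


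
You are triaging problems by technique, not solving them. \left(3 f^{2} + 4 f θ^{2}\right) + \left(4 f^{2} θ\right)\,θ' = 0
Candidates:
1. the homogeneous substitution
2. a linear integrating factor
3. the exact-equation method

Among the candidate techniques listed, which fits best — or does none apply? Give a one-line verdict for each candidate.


Method: the exact-equation method — d/dθ of 3 f^{2} + 4 f θ^{2} equals d/df of 4 f^{2} θ: the form is a total differential of one potential — integrate it exactly.
- the homogeneous substitution — the ratio substitution does not collapse this equation.
- a linear integrating factor: the unknown enters nonlinearly (through a power, a denominator, or a transcendental function), which the linear integrating-factor recipe cannot absorb as-is — any repair would come from a preliminary substitution, not the factor.
- the exact-equation method: a fit — the right tool for this form.


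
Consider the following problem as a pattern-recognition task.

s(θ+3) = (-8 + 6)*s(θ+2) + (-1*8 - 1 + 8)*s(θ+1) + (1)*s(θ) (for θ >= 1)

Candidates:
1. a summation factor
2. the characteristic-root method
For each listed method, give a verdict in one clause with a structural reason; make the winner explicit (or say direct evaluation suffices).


Technique: the characteristic-root method — try a geometric ansatz r^θ: constant coefficients turn the recurrence into one polynomial equation in r.
- a summation factor: the recurrence reaches back more than one step, outside the first-order family a summation factor normalizes.
- the characteristic-root method: yes, a natural case for it.


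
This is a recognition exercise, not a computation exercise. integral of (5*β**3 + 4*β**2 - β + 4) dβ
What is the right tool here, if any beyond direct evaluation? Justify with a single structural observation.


Verdict: no special technique — scan for structure and find none: constant multiples of powers of β, integrate directly.


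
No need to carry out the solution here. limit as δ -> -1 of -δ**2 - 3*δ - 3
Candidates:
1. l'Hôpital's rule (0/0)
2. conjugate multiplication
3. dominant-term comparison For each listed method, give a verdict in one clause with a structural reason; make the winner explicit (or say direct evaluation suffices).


Best approach: no special technique — the expression is continuous at the evaluation point — substitute directly; no indeterminate form appears.
- l'Hôpital's rule (0/0) — evaluation at the point is determinate, so the rule has nothing to repair.
- conjugate multiplication — the conjugate move applies to radical differences, which this is not.
- dominant-term comparison — this limit is not decided by comparing leading-term growth at infinity.


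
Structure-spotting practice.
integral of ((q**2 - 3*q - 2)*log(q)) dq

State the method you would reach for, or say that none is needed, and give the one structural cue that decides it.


Diagnosis: integration by parts — the presence of log(q) against a polynomial factor is the standard differentiate-the-log setup.


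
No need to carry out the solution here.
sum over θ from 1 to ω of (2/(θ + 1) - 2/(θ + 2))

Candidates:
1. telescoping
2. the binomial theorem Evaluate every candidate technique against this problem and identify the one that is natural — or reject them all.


Best approach: telescoping — write out three consecutive terms and watch the interior cancel: the advanced copy one term subtracts reappears as the very next term's leading piece, pair after pair.
- telescoping: a fit — the right tool for this form.
- the binomial theorem — no binomial coefficients pair up with complementary powers here.


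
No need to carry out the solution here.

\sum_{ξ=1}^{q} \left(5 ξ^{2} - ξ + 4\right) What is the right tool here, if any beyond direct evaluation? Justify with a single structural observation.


Best approach: no special technique — the summand is a plain polynomial in ξ (expanding first if it arrives factored); standard power-sum formulas evaluate it term by term.


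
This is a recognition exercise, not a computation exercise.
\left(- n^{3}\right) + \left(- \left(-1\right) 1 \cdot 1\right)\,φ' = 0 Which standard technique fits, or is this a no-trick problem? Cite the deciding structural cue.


Verdict: no special technique — the slope is a function of n alone, so integrate both sides directly.


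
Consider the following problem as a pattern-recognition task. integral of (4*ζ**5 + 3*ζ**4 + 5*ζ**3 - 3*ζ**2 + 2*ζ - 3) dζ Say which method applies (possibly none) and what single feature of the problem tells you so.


Verdict: no special technique — a term-by-term power-rule job in ζ; no substitution or rearrangement earns its keep here.


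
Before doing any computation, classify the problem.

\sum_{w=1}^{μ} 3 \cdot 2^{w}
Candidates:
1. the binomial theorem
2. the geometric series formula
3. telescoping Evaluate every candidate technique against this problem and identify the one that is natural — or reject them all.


Method: the geometric series formula — the ratio of consecutive terms is the constant 2, independent of the index — a geometric sum.
- the binomial theorem — there is no sum-raised-to-a-power identity hiding in these terms.
- the geometric series formula: a fit — the right tool for this form.
- telescoping: writing out consecutive terms as given produces no pairwise cancellation.


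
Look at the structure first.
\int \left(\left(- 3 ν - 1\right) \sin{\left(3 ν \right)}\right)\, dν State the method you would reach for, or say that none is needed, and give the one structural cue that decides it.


Diagnosis: integration by parts — a polynomial - 3 ν - 1 against the kernel \sin{\left(3 ν \right)} is the signature bounded-ladder case for integration by parts.


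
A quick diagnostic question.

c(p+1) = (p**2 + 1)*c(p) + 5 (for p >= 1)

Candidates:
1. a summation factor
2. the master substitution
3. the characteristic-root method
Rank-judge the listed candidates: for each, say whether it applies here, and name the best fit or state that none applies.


Technique: a summation factor — an index-dependent multiplier p**2 + 1 rules out characteristic roots; a summation factor converts it to a pure difference.
- a summation factor — yes — fits the structure here.
- the master substitution: no fixed divisor shrinks the index between calls.
- the characteristic-root method — the coefficients change with the index, which the root method cannot absorb.


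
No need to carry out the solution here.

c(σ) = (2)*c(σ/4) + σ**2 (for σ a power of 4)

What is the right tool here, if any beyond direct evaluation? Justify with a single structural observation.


Verdict: the master substitution — the argument σ/4 divides the index by 4; the standard σ = 4^m substitution converts it to a constant-shift recurrence.


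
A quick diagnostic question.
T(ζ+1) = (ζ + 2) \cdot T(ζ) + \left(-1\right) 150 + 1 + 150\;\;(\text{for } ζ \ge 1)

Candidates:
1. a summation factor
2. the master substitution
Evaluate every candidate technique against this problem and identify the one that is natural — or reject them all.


Diagnosis: a summation factor — normalize by the running product of ζ + 2: the left side becomes a difference, and differences sum.
- a summation factor: yes — fits the structure here.
- the master substitution — no fixed divisor shrinks the index between calls.


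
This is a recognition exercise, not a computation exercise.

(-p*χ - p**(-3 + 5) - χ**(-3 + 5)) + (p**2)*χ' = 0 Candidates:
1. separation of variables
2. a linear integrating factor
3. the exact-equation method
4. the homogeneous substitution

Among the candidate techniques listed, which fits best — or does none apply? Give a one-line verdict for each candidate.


Method: the homogeneous substitution — solved for the derivative, the right side is unchanged under scaling p and χ together — it depends only on the ratio χ/p, so substitute a single ratio variable.
- separation of variables: no algebra isolates the independent variable on one side and the unknown on the other.
- a linear integrating factor: the unknown enters nonlinearly (through a power, a denominator, or a transcendental function), which the linear integrating-factor recipe cannot absorb as-is — any repair would come from a preliminary substitution, not the factor.
- the exact-equation method: the mixed-partials test fails on this split — it is not an exact differential as presented.
- the homogeneous substitution: applicable, and directly so.


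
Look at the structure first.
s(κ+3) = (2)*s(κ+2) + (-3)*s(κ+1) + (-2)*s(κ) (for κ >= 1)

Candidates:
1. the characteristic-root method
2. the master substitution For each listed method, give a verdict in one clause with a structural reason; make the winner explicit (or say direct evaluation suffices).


Technique: the characteristic-root method — every coefficient is a fixed number and the forcing is zero — substitute r^κ and read off the root equation.
- the characteristic-root method: yes, a natural case for it.
- the master substitution — with no divided-index recursive call, reindexing by powers of a base buys nothing.


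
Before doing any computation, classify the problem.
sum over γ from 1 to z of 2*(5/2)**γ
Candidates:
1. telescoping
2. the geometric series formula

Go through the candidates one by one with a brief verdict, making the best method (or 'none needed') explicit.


Technique: the geometric series formula — consecutive terms stand in a fixed index-free ratio — the geometric sum formula closes it.
- telescoping — in the displayed form, no term reappears at a neighboring index to cancel against.
- the geometric series formula — applicable, and directly so.


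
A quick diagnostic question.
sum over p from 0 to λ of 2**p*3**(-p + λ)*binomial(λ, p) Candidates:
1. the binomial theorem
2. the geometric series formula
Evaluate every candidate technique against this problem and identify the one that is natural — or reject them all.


Verdict: the binomial theorem — terms weighting binomial(λ, p) against matched powers of 2 and 3 reassemble into (2 + 3)^λ by the binomial theorem.
- the binomial theorem: yes — fits the structure here.
- the geometric series formula: dividing successive terms gives an index-dependent quantity, not a constant.


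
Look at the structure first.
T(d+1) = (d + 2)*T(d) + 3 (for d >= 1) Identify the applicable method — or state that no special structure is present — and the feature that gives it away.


Verdict: a summation factor — one-term recursion with variable weight d + 2 is solved by product normalization, not by root-finding.


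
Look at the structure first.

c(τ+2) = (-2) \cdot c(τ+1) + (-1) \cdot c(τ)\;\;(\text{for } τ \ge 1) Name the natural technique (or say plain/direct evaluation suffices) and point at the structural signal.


Method: the characteristic-root method — because shifting τ leaves the equation's coefficients unchanged, exponential trials reduce it to algebra.


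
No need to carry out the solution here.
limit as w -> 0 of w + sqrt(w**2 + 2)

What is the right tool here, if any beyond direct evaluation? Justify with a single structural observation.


Technique: no special technique — no zero denominators, no indeterminate clash at 0 — substitute and read off the value.


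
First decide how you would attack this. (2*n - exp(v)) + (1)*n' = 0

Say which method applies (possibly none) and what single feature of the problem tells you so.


Best approach: a linear integrating factor — arrange it as n' + 2·n = (the forcing term) and the integrating factor does the rest.


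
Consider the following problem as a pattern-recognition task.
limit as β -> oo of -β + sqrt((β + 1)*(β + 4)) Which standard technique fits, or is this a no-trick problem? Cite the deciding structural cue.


Verdict: conjugate multiplication — the ∞ − ∞ radical form is the exact trigger for the conjugate maneuver.


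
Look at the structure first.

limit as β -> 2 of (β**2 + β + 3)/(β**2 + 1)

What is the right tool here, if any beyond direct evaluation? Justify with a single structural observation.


Diagnosis: no special technique — the expression is continuous at the evaluation point — substitute directly; no indeterminate form appears.


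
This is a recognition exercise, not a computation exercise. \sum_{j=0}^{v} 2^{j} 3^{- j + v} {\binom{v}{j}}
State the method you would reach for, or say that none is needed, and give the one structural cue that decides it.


Technique: the binomial theorem — {\binom{v}{j}} weighting matched powers of 2 and 3 is the expanded form of (2 + 3)^v — fold it back up.


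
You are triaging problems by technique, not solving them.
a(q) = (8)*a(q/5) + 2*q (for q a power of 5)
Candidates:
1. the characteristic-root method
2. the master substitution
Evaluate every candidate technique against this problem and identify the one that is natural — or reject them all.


Technique: the master substitution — the argument shrinks by the factor 5, so measure the index on a logarithmic scale and the recursion becomes a shift.
- the characteristic-root method — a divided-index call is not the fixed-shift linear shape that characteristic roots solve.
- the master substitution: yes, a natural case for it.


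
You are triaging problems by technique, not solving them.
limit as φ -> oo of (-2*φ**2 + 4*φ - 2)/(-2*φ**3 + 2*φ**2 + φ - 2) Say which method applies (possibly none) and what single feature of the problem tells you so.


Best approach: dominant-term comparison — divide through by the highest power of φ; every lower-order term dies and the dominant terms decide the limit. Viewed as a single quotient this is an ∞/∞ form — an at-infinity application of l'Hôpital's rule would also resolve it; comparing leading growth reads the answer without differentiating.


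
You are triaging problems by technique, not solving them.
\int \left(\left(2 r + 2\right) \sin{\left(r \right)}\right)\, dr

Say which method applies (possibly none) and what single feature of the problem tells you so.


Technique: integration by parts — a polynomial factor 2 r + 2 multiplies \sin{\left(r \right)}; differentiating 2 r + 2 lowers its degree while \sin{\left(r \right)} integrates cleanly, so parts wins.


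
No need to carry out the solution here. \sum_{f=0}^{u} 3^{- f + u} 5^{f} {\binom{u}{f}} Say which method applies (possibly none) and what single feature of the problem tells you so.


Verdict: the binomial theorem — {\binom{u}{f}} weighting matched powers of 5 and 3 is the expanded form of (5 + 3)^u — fold it back up.


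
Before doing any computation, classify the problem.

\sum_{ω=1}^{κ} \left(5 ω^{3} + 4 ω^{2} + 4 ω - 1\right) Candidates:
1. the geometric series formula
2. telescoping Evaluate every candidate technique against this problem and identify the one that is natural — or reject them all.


Diagnosis: no special technique — every summand is a constant multiple of a power of ω — apply the standard power-sum identities one degree at a time.
- the geometric series formula — the ratio of consecutive terms depends on the index.
- telescoping: writing out consecutive terms as given produces no pairwise cancellation.


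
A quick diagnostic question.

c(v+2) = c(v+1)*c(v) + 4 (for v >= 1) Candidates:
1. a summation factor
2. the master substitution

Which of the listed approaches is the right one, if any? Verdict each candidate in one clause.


Best approach: no special technique — the recurrence is nonlinear in the sequence terms; no linear-recurrence method fits it as written — one iterates or studies it directly.
- a summation factor: no summation factor applies — the rule is not linear in the sequence values.
- the master substitution: the recursive argument is a shift of the index, not a fixed fraction of it.


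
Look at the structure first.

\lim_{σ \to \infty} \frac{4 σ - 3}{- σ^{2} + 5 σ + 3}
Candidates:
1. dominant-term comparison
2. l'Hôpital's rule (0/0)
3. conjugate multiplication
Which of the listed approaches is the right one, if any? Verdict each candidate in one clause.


Verdict: dominant-term comparison — as σ grows, only the highest-degree terms matter — compare leading terms and read the limit off.
- dominant-term comparison — applies; the problem has the shape this method handles.
- l'Hôpital's rule (0/0): as a single quotient the expression runs to ∞/∞ at the limit point — an at-infinity form of the rule would apply, though the leading-growth comparison is the direct reading.
- conjugate multiplication: multiplying by a conjugate would not remove any indeterminacy here.


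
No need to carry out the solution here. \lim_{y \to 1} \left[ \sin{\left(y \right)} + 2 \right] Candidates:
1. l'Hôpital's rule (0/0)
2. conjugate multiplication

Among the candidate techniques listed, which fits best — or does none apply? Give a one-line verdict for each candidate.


Verdict: no special technique — no denominator vanishes and nothing blows up at 1: direct substitution is the whole computation.
- l'Hôpital's rule (0/0): substituting the point produces a determinate value, not a 0 over 0 clash.
- conjugate multiplication: there is no infinity-minus-infinity radical difference to rationalize.


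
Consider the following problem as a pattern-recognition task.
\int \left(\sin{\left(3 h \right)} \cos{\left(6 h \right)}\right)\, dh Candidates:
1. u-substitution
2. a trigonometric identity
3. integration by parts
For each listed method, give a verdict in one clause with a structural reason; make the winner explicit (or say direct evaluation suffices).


Technique: a trigonometric identity — two different frequencies multiply in \sin{\left(3 h \right)} \cos{\left(6 h \right)}; the product-to-sum formula separates them.
- u-substitution — no subexpression of the integrand serves as a whole-integral substitution inner — individual terms may offer their own, but none carries its derivative as a factor of the full integrand; a working change of variable would have to be constructed from outside the expression.
- a trigonometric identity: applicable, and directly so.
- integration by parts — not the natural route: no polynomial-kernel product appears — a recursive parts reduction of the trigonometric product exists, but the identity rewrite is direct.


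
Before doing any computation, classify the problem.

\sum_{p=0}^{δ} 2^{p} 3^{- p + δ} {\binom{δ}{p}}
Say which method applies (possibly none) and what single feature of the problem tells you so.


Method: the binomial theorem — binomial coefficients against complementary powers of 2 and 3: recognize the binomial expansion and resum.


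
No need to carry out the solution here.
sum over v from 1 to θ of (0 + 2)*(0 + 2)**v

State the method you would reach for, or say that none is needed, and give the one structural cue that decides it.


Best approach: the geometric series formula — each summand is the previous one scaled by 2; that constant multiplier is itself the geometric structure.


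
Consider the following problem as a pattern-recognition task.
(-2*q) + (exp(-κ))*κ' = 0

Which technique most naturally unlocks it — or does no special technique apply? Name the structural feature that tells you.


Technique: separation of variables — one side of the product carries the independent variable, the other the unknown — the textbook separation shape. An exactness check succeeds on this form as well — separation and the potential function arrive at the same answer, separation more directly.


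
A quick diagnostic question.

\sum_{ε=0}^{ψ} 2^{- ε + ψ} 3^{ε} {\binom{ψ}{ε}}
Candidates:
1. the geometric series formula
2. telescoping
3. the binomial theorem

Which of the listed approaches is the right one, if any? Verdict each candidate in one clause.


Diagnosis: the binomial theorem — the binomial coefficients weight matched powers of 3 and 2, which is exactly the expansion of a binomial power.
- the geometric series formula: the term-to-term ratio changes with the index, so the geometric formula cannot close it.
- telescoping: the summand is not presented as a shifted difference — a telescoping rewrite may exist, but the displayed structure does not offer one.
- the binomial theorem — yes, a natural case for it.


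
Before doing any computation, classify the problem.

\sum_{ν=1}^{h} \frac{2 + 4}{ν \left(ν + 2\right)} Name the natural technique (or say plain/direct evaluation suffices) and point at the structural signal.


Verdict: telescoping — integer-spaced poles in \frac{2 + 4}{ν \left(ν + 2\right)} are the telescoping signature in disguise.


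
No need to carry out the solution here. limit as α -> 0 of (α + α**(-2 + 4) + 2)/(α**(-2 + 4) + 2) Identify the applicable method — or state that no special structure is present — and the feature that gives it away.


Best approach: no special technique — the expression is continuous at 0 — substitute and evaluate; no indeterminate form appears.


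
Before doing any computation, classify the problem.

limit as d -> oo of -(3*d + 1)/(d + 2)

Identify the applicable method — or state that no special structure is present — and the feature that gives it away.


Method: dominant-term comparison — as d grows, only the highest-degree terms matter — compare leading terms and read the limit off. Differentiating the expression as a single quotient would eventually settle it as well; matching dominant growth settles it immediately.


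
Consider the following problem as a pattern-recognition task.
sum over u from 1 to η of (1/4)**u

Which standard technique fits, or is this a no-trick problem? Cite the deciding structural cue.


Best approach: the geometric series formula — consecutive terms stand in a fixed index-free ratio — the geometric sum formula closes it.


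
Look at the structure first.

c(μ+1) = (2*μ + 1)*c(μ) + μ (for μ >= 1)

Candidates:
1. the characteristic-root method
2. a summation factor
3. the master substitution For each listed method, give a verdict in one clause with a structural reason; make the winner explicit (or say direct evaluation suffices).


Diagnosis: a summation factor — rescale the sequence by the product of the weights 2*μ + 1 so far — the recurrence collapses to a plain running sum.
- the characteristic-root method — the coefficients vary with the index, breaking the constant-coefficient structure the method needs.
- a summation factor — applies; the problem has the shape this method handles.
- the master substitution: this is shift-type recursion, outside the divide-and-conquer template.


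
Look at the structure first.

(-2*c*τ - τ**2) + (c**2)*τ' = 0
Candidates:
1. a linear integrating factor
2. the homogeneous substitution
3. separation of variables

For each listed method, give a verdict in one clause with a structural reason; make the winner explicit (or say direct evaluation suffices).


Best approach: the homogeneous substitution — the slope's numerator and denominator have matching total degree, so it depends only on τ/c and the ratio substitution collapses it. A Bernoulli substitution is a fair alternative on this equation directly; the homogeneous reading takes it as given.
- a linear integrating factor — a nonlinear term in the unknown puts this outside the integrating-factor template.
- the homogeneous substitution: a fit — the right tool for this form.
- separation of variables — no division isolates the independent variable from the unknown.


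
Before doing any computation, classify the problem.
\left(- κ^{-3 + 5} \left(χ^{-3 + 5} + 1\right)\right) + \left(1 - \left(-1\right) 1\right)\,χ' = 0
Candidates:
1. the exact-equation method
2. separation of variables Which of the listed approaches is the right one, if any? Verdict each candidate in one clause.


Verdict: separation of variables — the slope splits multiplicatively: κ^{-3 + 5} carrying all κ-dependence times (χ^{-3 + 5} + 1) carrying all χ-dependence — separate and integrate.
- the exact-equation method — the mixed partial derivatives differ, so the left side is not a total differential.
- separation of variables: a fit — the right tool for this form.


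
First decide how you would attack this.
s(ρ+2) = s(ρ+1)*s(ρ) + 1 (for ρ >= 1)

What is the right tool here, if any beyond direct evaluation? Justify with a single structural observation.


Best approach: no special technique — the unknown enters the rule nonlinearly, not as a weighted sum — no linear method is even well-posed.


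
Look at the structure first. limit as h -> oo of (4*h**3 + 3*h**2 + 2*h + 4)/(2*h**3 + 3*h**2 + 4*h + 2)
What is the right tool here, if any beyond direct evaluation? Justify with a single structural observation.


Diagnosis: dominant-term comparison — at large h only the top-degree terms survive; compare the leading terms and the limit falls out. l'Hôpital's at-infinity variant applies to the expression viewed as a single quotient; the leading-term comparison is the direct route.


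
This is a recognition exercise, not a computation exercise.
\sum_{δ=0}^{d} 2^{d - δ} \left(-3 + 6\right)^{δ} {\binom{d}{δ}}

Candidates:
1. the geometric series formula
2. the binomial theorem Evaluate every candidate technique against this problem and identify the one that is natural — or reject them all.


Verdict: the binomial theorem — binomial coefficients against complementary powers of (-3 + 6) and 2: recognize the binomial expansion and resum.
- the geometric series formula: there is no constant term-to-term ratio.
- the binomial theorem: applicable, and directly so.


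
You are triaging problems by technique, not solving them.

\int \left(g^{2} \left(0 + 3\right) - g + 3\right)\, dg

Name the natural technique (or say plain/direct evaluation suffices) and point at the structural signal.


Technique: no special technique — every term is a constant multiple of a power of g; term-wise power-rule integration needs no preliminary transformation.


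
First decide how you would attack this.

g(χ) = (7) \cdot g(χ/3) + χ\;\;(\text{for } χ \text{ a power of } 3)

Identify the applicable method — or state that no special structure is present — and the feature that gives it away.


Method: the master substitution — the argument contracts 3-fold per step: reindex χ exponentially and solve the linear recurrence in the new index.


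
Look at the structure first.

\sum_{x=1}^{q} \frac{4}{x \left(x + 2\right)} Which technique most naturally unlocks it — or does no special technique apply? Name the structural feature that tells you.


Method: telescoping — after splitting \frac{4}{x \left(x + 2\right)} into partial fractions, the pieces are shifted copies of one function and cancel telescopically.


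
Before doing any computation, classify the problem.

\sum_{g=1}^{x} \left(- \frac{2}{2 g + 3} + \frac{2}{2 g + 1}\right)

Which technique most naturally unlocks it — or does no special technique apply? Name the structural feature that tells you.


Method: telescoping — the summand is \frac{2}{2 g + 1} minus the same expression shifted by one, so consecutive terms cancel in pairs.


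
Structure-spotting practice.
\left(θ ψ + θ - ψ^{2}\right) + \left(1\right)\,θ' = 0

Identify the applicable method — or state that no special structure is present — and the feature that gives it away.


Best approach: a linear integrating factor — the unknown enters only to the first power against a nonzero forcing term — the integrating-factor template applies directly.


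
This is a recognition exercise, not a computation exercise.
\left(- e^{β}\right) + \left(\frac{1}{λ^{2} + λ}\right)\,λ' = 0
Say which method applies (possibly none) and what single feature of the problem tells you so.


Best approach: separation of variables — all dependence on the two variables factors apart, the defining separable shape. A Bernoulli rewrite would carry it as the equation stands — separating the variables needs no rearrangement either.


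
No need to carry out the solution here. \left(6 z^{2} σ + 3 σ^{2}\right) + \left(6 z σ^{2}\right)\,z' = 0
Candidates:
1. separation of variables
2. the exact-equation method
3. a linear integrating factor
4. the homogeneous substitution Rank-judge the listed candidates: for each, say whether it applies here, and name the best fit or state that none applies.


Verdict: the exact-equation method — the mixed-partials test passes for 6 z^{2} σ + 3 σ^{2} and 6 z σ^{2}, so a potential function exists as presented.
- separation of variables: the two dependences are entangled, not a clean product of one-variable pieces.
- the exact-equation method — yes — fits the structure here.
- a linear integrating factor — a nonlinear term in the unknown puts this outside the integrating-factor template.
- the homogeneous substitution — the ratio substitution does not collapse this equation.


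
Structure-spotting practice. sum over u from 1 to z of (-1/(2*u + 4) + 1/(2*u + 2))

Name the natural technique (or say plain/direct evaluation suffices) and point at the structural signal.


Diagnosis: telescoping — each term adds 1/(2*u + 2) and subtracts the same expression advanced one index; that subtracted piece cancels against the next term's added copy — only the boundary terms survive.


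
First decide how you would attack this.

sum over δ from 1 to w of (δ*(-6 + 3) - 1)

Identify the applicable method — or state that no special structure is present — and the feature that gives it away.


Method: no special technique — the sum is polynomial through and through; closed forms for each power of δ finish it directly.


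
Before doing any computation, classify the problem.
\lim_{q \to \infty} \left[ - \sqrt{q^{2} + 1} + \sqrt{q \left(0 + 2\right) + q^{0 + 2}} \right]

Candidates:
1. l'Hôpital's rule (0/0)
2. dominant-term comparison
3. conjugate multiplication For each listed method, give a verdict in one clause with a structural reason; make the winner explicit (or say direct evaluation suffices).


Verdict: conjugate multiplication — neither \sqrt{q \left(0 + 2\right) + q^{0 + 2}} nor \sqrt{q^{2} + 1} converges alone, so rewrite their difference as a conjugate-rationalized quotient first.
- l'Hôpital's rule (0/0) — no quotient structure at all: the clash is ∞ minus ∞, which rationalizing converts into a tractable ratio.
- dominant-term comparison: no dominant power emerges to decide the limit by degree comparison.
- conjugate multiplication — yes — fits the structure here.


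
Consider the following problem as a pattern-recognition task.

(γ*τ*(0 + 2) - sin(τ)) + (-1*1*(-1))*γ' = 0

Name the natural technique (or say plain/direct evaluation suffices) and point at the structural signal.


Verdict: a linear integrating factor — the unknown enters only to the first power against a nonzero forcing term — the integrating-factor template applies directly.
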